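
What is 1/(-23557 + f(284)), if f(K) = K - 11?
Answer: -1/23284 ≈ -4.2948e-5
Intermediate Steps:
f(K) = -11 + K
1/(-23557 + f(284)) = 1/(-23557 + (-11 + 284)) = 1/(-23557 + 273) = 1/(-23284) = -1/23284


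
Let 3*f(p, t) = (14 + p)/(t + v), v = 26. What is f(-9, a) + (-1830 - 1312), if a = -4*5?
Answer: -56551/18 ≈ -3141.7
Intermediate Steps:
a = -20
f(p, t) = (14 + p)/(3*(26 + t)) (f(p, t) = ((14 + p)/(t + 26))/3 = ((14 + p)/(26 + t))/3 = (14 + p)/(3*(26 + t)))
f(-9, a) + (-1830 - 1312) = (14 - 9)/(3*(26 - 20)) + (-1830 - 1312) = (1/3)*5/6 - 3142 = (1/3)*(1/6)*5 - 3142 = 5/18 - 3142 = -56551/18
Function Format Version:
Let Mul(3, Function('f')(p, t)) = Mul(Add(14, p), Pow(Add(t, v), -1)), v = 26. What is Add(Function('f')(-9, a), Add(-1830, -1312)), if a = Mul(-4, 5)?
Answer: Rational(-56551, 18) ≈ -3141.7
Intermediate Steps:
a = -20
Function('f')(p, t) = Mul(Rational(1, 3), Pow(Add(26, t), -1), Add(14, p)) (Function('f')(p, t) = Mul(Rational(1, 3), Mul(Add(14, p), Pow(Add(t, 26), -1))) = Mul(Rational(1, 3), Mul(Add(14, p), Pow(Add(26, t), -1))) = Mul(Rational(1, 3), Mul(Pow(Add(26, t), -1), Add(14, p))) = Mul(Rational(1, 3), Pow(Add(26, t), -1), Add(14, p)))
Add(Function('f')(-9, a), Add(-1830, -1312)) = Add(Mul(Rational(1, 3), Pow(Add(26, -20), -1), Add(14, -9)), Add(-1830, -1312)) = Add(Mul(Rational(1, 3), Pow(6, -1), 5), -3142) = Add(Mul(Rational(1, 3), Rational(1, 6), 5), -3142) = Add(Rational(5, 18), -3142) = Rational(-56551, 18)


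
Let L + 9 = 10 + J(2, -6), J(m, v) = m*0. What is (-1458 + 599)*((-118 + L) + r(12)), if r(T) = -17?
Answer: 115106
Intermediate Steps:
J(m, v) = 0
L = 1 (L = -9 + (10 + 0) = -9 + 10 = 1)
(-1458 + 599)*((-118 + L) + r(12)) = (-1458 + 599)*((-118 + 1) - 17) = -859*(-117 - 17) = -859*(-134) = 115106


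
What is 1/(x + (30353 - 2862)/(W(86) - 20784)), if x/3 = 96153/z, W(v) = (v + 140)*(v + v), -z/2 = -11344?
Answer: 51297568/730170275 ≈ 0.070254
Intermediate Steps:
z = 22688 (z = -2*(-11344) = 22688)
W(v) = 2*v*(140 + v) (W(v) = (140 + v)*(2*v) = 2*v*(140 + v))
x = 288459/22688 (x = 3*(96153/22688) = 288459/22688 ≈ 12.714)
1/(x + (30353 - 2862)/(W(86) - 20784)) = 1/(288459/22688 + (30353 - 2862)/(2*86*(140 + 86) - 20784)) = 1/(288459/22688 + 27491/(2*86*226 - 20784)) = 1/(288459/22688 + 27491/(38872 - 20784)) = 1/(288459/22688 + 27491/18088) = 1/(730170275/51297568) = 51297568/730170275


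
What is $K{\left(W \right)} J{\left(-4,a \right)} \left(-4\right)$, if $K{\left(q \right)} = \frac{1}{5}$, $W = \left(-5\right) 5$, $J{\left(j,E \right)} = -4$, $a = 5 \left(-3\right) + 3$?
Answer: $\frac{16}{5} \approx 3.2$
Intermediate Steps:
$a = -12$ ($a = -15 + 3 = -12$)
$W = -25$
$K{\left(q \right)} = \frac{1}{5}$
$K{\left(W \right)} J{\left(-4,a \right)} \left(-4\right) = \frac{1}{5} \left(-4\right) \left(-4\right) = \left(- \frac{4}{5}\right) \left(-4\right) = \frac{16}{5}$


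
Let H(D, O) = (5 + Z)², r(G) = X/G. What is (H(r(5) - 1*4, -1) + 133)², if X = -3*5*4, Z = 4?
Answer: 45796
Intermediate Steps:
X = -60 (X = -15*4 = -60)
r(G) = -60/G
H(D, O) = 81 (H(D, O) = (5 + 4)² = 9² = 81)
(H(r(5) - 1*4, -1) + 133)² = (81 + 133)² = 214² = 45796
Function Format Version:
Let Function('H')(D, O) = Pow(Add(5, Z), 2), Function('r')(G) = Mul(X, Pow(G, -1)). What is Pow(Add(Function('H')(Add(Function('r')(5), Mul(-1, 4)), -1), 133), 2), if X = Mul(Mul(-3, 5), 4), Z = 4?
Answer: 45796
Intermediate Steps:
X = -60 (X = Mul(-15, 4) = -60)
Function('r')(G) = Mul(-60, Pow(G, -1))
Function('H')(D, O) = 81 (Function('H')(D, O) = Pow(Add(5, 4), 2) = Pow(9, 2) = 81)
Pow(Add(Function('H')(Add(Function('r')(5), Mul(-1, 4)), -1), 133), 2) = Pow(Add(81, 133), 2) = Pow(214, 2) = 45796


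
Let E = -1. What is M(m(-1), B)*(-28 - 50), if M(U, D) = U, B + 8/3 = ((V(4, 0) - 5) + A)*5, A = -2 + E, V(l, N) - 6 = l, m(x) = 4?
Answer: -312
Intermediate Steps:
V(l, N) = 6 + l
A = -3 (A = -2 - 1 = -3)
B = 22/3 (B = -8/3 + (((6 + 4) - 5) - 3)*5 = -8/3 + ((10 - 5) - 3)*5 = -8/3 + (5 - 3)*5 = -8/3 + 2*5 = -8/3 + 10 = 22/3 ≈ 7.3333)
M(m(-1), B)*(-28 - 50) = 4*(-28 - 50) = 4*(-78) = -312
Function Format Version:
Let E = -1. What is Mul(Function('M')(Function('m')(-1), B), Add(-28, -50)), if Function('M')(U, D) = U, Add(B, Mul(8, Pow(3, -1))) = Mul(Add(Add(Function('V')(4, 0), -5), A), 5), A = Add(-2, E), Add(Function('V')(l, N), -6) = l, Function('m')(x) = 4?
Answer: -312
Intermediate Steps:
Function('V')(l, N) = Add(6, l)
A = -3 (A = Add(-2, -1) = -3)
B = Rational(22, 3) (B = Add(Rational(-8, 3), Mul(Add(Add(Add(6, 4), -5), -3), 5)) = Add(Rational(-8, 3), Mul(Add(Add(10, -5), -3), 5)) = Add(Rational(-8, 3), Mul(Add(5, -3), 5)) = Add(Rational(-8, 3), Mul(2, 5)) = Add(Rational(-8, 3), 10) = Rational(22, 3) ≈ 7.3333)
Mul(Function('M')(Function('m')(-1), B), Add(-28, -50)) = Mul(4, Add(-28, -50)) = Mul(4, -78) = -312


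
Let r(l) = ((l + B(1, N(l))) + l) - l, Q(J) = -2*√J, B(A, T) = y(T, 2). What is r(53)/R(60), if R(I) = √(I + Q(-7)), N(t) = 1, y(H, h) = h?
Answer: 55*√2/(2*√(30 - I*√7)) ≈ 7.0799 + 0.31159*I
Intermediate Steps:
B(A, T) = 2
r(l) = 2 + l (r(l) = ((l + 2) + l) - l = ((2 + l) + l) - l = (2 + 2*l) - l = 2 + l)
R(I) = √(I - 2*I*√7)
r(53)/R(60) = (2 + 53)/(√(60 - 2*I*√7)) = 55/√(60 - 2*I*√7)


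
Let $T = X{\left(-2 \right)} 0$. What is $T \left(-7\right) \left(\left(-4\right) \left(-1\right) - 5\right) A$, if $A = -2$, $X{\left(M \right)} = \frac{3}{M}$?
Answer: $0$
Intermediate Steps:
$T = 0$ ($T = \frac{3}{-2} \cdot 0 = 3 \left(- \frac{1}{2}\right) 0 = \left(- \frac{3}{2}\right) 0 = 0$)
$T \left(-7\right) \left(\left(-4\right) \left(-1\right) - 5\right) A = 0 \left(-7\right) \left(\left(-4\right) \left(-1\right) - 5\right) \left(-2\right) = 0 \left(4 - 5\right) \left(-2\right) = 0 \left(-1\right) \left(-2\right) = 0 \left(-2\right) = 0$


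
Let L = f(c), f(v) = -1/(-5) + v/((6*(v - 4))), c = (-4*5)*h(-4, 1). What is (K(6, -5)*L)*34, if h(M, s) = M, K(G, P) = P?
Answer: -3638/57 ≈ -63.825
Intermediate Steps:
c = 80 (c = -4*5*(-4) = -20*(-4) = 80)
f(v) = ⅕ + v/(-24 + 6*v) (f(v) = -1*(-⅕) + v/((6*(-4 + v))) = ⅕ + v/(-24 + 6*v))
L = 107/285 (L = (-24 + 11*80)/(30*(-4 + 80)) = (1/30)*(-24 + 880)/76 = (1/30)*(1/76)*856 = 107/285 ≈ 0.37544)
(K(6, -5)*L)*34 = -5*107/285*34 = -107/57*34 = -3638/57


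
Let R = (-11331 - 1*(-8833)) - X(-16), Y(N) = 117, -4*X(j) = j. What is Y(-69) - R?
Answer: 2619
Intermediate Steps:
X(j) = -j/4
R = -2502 (R = (-11331 - 1*(-8833)) - (-1)*(-16)/4 = (-11331 + 8833) - 1*4 = -2498 - 4 = -2502)
Y(-69) - R = 117 - 1*(-2502) = 117 + 2502 = 2619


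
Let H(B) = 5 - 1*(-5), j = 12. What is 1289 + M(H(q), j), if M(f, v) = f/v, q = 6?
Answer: 7739/6 ≈ 1289.8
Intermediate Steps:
H(B) = 10 (H(B) = 5 + 5 = 10)
1289 + M(H(q), j) = 1289 + 10/12 = 1289 + 10*(1/12) = 1289 + ⅚ = 7739/6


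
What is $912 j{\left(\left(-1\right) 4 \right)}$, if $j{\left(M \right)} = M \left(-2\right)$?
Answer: $7296$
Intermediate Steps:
$j{\left(M \right)} = - 2 M$
$912 j{\left(\left(-1\right) 4 \right)} = 912 \left(- 2 \left(\left(-1\right) 4\right)\right) = 912 \left(\left(-2\right) \left(-4\right)\right) = 912 \cdot 8 = 7296$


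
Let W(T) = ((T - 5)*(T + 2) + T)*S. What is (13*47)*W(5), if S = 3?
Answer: 9165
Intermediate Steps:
W(T) = 3*T + 3*(-5 + T)*(2 + T) (W(T) = ((T - 5)*(T + 2) + T)*3 = ((-5 + T)*(2 + T) + T)*3 = (T + (-5 + T)*(2 + T))*3 = 3*T + 3*(-5 + T)*(2 + T))
(13*47)*W(5) = (13*47)*(-30 - 6*5 + 3*5²) = 611*(-30 - 30 + 3*25) = 611*(-30 - 30 + 75) = 611*15 = 9165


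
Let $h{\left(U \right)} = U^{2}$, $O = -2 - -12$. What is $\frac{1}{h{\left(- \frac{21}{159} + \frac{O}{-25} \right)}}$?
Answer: $\frac{70225}{19881} \approx 3.5323$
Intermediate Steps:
$O = 10$ ($O = -2 + 12 = 10$)
$\frac{1}{h{\left(- \frac{21}{159} + \frac{O}{-25} \right)}} = \frac{1}{\left(- \frac{21}{159} + \frac{10}{-25}\right)^{2}} = \frac{1}{\left(\left(-21\right) \frac{1}{159} + 10 \left(- \frac{1}{25}\right)\right)^{2}} = \frac{1}{\left(- \frac{7}{53} - \frac{2}{5}\right)^{2}} = \frac{1}{\left(- \frac{141}{265}\right)^{2}} = \frac{1}{\frac{19881}{70225}} = \frac{70225}{19881}$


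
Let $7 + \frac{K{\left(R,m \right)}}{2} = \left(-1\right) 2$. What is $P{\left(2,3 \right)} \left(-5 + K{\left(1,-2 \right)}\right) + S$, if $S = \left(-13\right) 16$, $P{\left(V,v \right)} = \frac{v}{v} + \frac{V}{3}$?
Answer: $- \frac{739}{3} \approx -246.33$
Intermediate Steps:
$K{\left(R,m \right)} = -18$ ($K{\left(R,m \right)} = -14 + 2 \left(\left(-1\right) 2\right) = -14 + 2 \left(-2\right) = -14 - 4 = -18$)
$P{\left(V,v \right)} = 1 + \frac{V}{3}$ ($P{\left(V,v \right)} = 1 + V \frac{1}{3} = 1 + \frac{V}{3}$)
$S = -208$
$P{\left(2,3 \right)} \left(-5 + K{\left(1,-2 \right)}\right) + S = \left(1 + \frac{1}{3} \cdot 2\right) \left(-5 - 18\right) - 208 = \left(1 + \frac{2}{3}\right) \left(-23\right) - 208 = \frac{5}{3} \left(-23\right) - 208 = - \frac{115}{3} - 208 = - \frac{739}{3}$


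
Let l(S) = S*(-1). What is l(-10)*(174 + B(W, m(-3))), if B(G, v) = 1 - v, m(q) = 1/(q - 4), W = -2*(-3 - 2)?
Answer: 12260/7 ≈ 1751.4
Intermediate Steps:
W = 10 (W = -2*(-5) = 10)
l(S) = -S
m(q) = 1/(-4 + q)
l(-10)*(174 + B(W, m(-3))) = (-1*(-10))*(174 + (1 - 1/(-4 - 3))) = 10*(174 + (1 - 1/(-7))) = 10*(174 + (1 - 1*(-⅐))) = 10*(174 + (1 + ⅐)) = 10*(174 + 8/7) = 10*(1226/7) = 12260/7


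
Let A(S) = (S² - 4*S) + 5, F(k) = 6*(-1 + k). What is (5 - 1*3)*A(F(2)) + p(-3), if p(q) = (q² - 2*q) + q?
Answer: 46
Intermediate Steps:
p(q) = q² - q
F(k) = -6 + 6*k
A(S) = 5 + S² - 4*S
(5 - 1*3)*A(F(2)) + p(-3) = (5 - 1*3)*(5 + (-6 + 6*2)² - 4*(-6 + 6*2)) - 3*(-1 - 3) = (5 - 3)*(5 + (-6 + 12)² - 4*(-6 + 12)) - 3*(-4) = 2*(5 + 6² - 4*6) + 12 = 2*(5 + 36 - 24) + 12 = 2*17 + 12 = 34 + 12 = 46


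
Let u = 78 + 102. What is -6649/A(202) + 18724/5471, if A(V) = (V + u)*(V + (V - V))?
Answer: 1408442057/422164244 ≈ 3.3362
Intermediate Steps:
u = 180
A(V) = V*(180 + V) (A(V) = (V + 180)*(V + (V - V)) = (180 + V)*(V + 0) = (180 + V)*V = V*(180 + V))
-6649/A(202) + 18724/5471 = -6649*1/(202*(180 + 202)) + 18724/5471 = -6649/(202*382) + 18724*(1/5471) = -6649/77164 + 18724/5471 = 1408442057/422164244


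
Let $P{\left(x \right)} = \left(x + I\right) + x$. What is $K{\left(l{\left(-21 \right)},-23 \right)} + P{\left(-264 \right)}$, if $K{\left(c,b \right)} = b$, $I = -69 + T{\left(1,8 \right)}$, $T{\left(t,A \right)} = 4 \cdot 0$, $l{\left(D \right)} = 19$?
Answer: $-620$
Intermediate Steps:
$T{\left(t,A \right)} = 0$
$I = -69$ ($I = -69 + 0 = -69$)
$P{\left(x \right)} = -69 + 2 x$ ($P{\left(x \right)} = \left(x - 69\right) + x = \left(-69 + x\right) + x = -69 + 2 x$)
$K{\left(l{\left(-21 \right)},-23 \right)} + P{\left(-264 \right)} = -23 + \left(-69 + 2 \left(-264\right)\right) = -23 - 597 = -620$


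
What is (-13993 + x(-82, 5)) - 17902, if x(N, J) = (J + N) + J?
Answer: -31967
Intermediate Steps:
x(N, J) = N + 2*J
(-13993 + x(-82, 5)) - 17902 = (-13993 + (-82 + 2*5)) - 17902 = (-13993 + (-82 + 10)) - 17902 = (-13993 - 72) - 17902 = -14065 - 17902 = -31967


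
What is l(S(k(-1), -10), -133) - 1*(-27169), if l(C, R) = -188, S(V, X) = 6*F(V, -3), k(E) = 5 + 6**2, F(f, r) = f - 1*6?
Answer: 26981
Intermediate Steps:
F(f, r) = -6 + f (F(f, r) = f - 6 = -6 + f)
k(E) = 41 (k(E) = 5 + 36 = 41)
S(V, X) = -36 + 6*V (S(V, X) = 6*(-6 + V) = -36 + 6*V)
l(S(k(-1), -10), -133) - 1*(-27169) = -188 - 1*(-27169) = -188 + 27169 = 26981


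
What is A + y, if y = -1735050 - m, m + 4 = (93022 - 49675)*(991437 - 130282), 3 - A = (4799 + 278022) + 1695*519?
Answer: -37331383354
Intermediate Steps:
A = -1162523 (A = 3 - ((4799 + 278022) + 1695*519) = 3 - (282821 + 879705) = 3 - 1*1162526 = 3 - 1162526 = -1162523)
m = 37328485781 (m = -4 + (93022 - 49675)*(991437 - 130282) = -4 + 43347*861155 = -4 + 37328485785 = 37328485781)
y = -37330220831 (y = -1735050 - 1*37328485781 = -1735050 - 37328485781 = -37330220831)
A + y = -1162523 - 37330220831 = -37331383354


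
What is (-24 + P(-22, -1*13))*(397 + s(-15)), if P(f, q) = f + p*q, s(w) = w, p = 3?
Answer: -32470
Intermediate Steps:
P(f, q) = f + 3*q
(-24 + P(-22, -1*13))*(397 + s(-15)) = (-24 + (-22 + 3*(-1*13)))*(397 - 15) = (-24 + (-22 + 3*(-13)))*382 = (-24 + (-22 - 39))*382 = (-24 - 61)*382 = -85*382 = -32470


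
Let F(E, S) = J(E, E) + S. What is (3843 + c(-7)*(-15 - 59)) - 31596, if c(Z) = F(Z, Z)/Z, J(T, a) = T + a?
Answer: -27975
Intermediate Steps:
F(E, S) = S + 2*E (F(E, S) = (E + E) + S = 2*E + S = S + 2*E)
c(Z) = 3 (c(Z) = (Z + 2*Z)/Z = (3*Z)/Z = 3)
(3843 + c(-7)*(-15 - 59)) - 31596 = (3843 + 3*(-15 - 59)) - 31596 = (3843 + 3*(-74)) - 31596 = (3843 - 222) - 31596 = 3621 - 31596 = -27975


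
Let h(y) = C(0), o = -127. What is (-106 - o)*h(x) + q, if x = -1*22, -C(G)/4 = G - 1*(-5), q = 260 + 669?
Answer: 509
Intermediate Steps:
q = 929
C(G) = -20 - 4*G (C(G) = -4*(G - 1*(-5)) = -4*(G + 5) = -4*(5 + G) = -20 - 4*G)
x = -22
h(y) = -20 (h(y) = -20 - 4*0 = -20 + 0 = -20)
(-106 - o)*h(x) + q = (-106 - 1*(-127))*(-20) + 929 = (-106 + 127)*(-20) + 929 = 21*(-20) + 929 = -420 + 929 = 509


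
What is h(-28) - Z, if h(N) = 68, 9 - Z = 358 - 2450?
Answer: -2033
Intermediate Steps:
Z = 2101 (Z = 9 - (358 - 2450) = 9 - 1*(-2092) = 9 + 2092 = 2101)
h(-28) - Z = 68 - 1*2101 = 68 - 2101 = -2033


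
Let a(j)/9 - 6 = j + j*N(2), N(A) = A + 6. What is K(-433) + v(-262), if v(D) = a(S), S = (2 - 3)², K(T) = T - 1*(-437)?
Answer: 139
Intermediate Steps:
K(T) = 437 + T (K(T) = T + 437 = 437 + T)
N(A) = 6 + A
S = 1 (S = (-1)² = 1)
a(j) = 54 + 81*j (a(j) = 54 + 9*(j + j*(6 + 2)) = 54 + 9*(j + j*8) = 54 + 9*(j + 8*j) = 54 + 9*(9*j) = 54 + 81*j)
v(D) = 135 (v(D) = 54 + 81*1 = 54 + 81 = 135)
K(-433) + v(-262) = (437 - 433) + 135 = 4 + 135 = 139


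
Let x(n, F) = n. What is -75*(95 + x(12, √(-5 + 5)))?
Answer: -8025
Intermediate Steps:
-75*(95 + x(12, √(-5 + 5))) = -75*(95 + 12) = -75*107 = -8025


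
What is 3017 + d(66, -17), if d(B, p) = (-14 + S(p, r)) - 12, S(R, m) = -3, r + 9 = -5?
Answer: 2988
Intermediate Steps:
r = -14 (r = -9 - 5 = -14)
d(B, p) = -29 (d(B, p) = (-14 - 3) - 12 = -17 - 12 = -29)
3017 + d(66, -17) = 3017 - 29 = 2988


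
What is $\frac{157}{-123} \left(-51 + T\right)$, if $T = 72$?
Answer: $- \frac{1099}{41} \approx -26.805$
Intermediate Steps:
$\frac{157}{-123} \left(-51 + T\right) = \frac{157}{-123} \left(-51 + 72\right) = 157 \left(- \frac{1}{123}\right) 21 = \left(- \frac{157}{123}\right) 21 = - \frac{1099}{41}$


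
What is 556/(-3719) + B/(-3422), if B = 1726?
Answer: -4160813/6363209 ≈ -0.65389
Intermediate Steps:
556/(-3719) + B/(-3422) = 556/(-3719) + 1726/(-3422) = 556*(-1/3719) + 1726*(-1/3422) = -556/3719 - 863/1711 = -4160813/6363209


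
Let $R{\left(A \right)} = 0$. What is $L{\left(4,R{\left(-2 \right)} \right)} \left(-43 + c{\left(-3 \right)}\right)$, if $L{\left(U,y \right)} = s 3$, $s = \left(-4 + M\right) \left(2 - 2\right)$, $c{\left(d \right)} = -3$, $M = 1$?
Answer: $0$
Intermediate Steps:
$s = 0$ ($s = \left(-4 + 1\right) \left(2 - 2\right) = \left(-3\right) 0 = 0$)
$L{\left(U,y \right)} = 0$ ($L{\left(U,y \right)} = 0 \cdot 3 = 0$)
$L{\left(4,R{\left(-2 \right)} \right)} \left(-43 + c{\left(-3 \right)}\right) = 0 \left(-43 - 3\right) = 0 \left(-46\right) = 0$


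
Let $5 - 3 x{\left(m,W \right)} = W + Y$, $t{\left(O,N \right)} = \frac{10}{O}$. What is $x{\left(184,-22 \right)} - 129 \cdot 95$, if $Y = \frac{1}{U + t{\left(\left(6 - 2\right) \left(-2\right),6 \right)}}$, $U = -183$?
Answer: $- \frac{27075902}{2211} \approx -12246.0$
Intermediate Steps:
$Y = - \frac{4}{737}$ ($Y = \frac{1}{-183 + \frac{10}{\left(6 - 2\right) \left(-2\right)}} = \frac{1}{-183 + \frac{10}{4 \left(-2\right)}} = \frac{1}{-183 + \frac{10}{-8}} = \frac{1}{-183 + 10 \left(- \frac{1}{8}\right)} = \frac{1}{-183 - \frac{5}{4}} = \frac{1}{- \frac{737}{4}} = - \frac{4}{737} \approx -0.0054274$)
$x{\left(m,W \right)} = \frac{3689}{2211} - \frac{W}{3}$ ($x{\left(m,W \right)} = \frac{5}{3} - \frac{W - \frac{4}{737}}{3} = \frac{5}{3} - \frac{- \frac{4}{737} + W}{3} = \frac{5}{3} - \left(- \frac{4}{2211} + \frac{W}{3}\right) = \frac{3689}{2211} - \frac{W}{3}$)
$x{\left(184,-22 \right)} - 129 \cdot 95 = \left(\frac{3689}{2211} - - \frac{22}{3}\right) - 129 \cdot 95 = \left(\frac{3689}{2211} + \frac{22}{3}\right) - 12255 = \frac{19903}{2211} - 12255 = - \frac{27075902}{2211}$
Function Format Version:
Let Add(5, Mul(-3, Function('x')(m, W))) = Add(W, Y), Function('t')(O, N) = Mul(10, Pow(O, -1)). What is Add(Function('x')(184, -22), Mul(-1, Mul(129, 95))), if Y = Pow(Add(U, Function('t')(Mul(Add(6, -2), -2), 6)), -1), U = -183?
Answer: Rational(-27075902, 2211) ≈ -12246.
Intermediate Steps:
Y = Rational(-4, 737) (Y = Pow(Add(-183, Mul(10, Pow(Mul(Add(6, -2), -2), -1))), -1) = Pow(Add(-183, Mul(10, Pow(Mul(4, -2), -1))), -1) = Pow(Add(-183, Mul(10, Pow(-8, -1))), -1) = Pow(Add(-183, Mul(10, Rational(-1, 8))), -1) = Pow(Add(-183, Rational(-5, 4)), -1) = Pow(Rational(-737, 4), -1) = Rational(-4, 737) ≈ -0.0054274)
Function('x')(m, W) = Add(Rational(3689, 2211), Mul(Rational(-1, 3), W)) (Function('x')(m, W) = Add(Rational(5, 3), Mul(Rational(-1, 3), Add(W, Rational(-4, 737)))) = Add(Rational(5, 3), Mul(Rational(-1, 3), Add(Rational(-4, 737), W))) = Add(Rational(5, 3), Add(Rational(4, 2211), Mul(Rational(-1, 3), W))) = Add(Rational(3689, 2211), Mul(Rational(-1, 3), W)))
Add(Function('x')(184, -22), Mul(-1, Mul(129, 95))) = Add(Add(Rational(3689, 2211), Mul(Rational(-1, 3), -22)), Mul(-1, Mul(129, 95))) = Add(Add(Rational(3689, 2211), Rational(22, 3)), Mul(-1, 12255)) = Add(Rational(19903, 2211), -12255) = Rational(-27075902, 2211)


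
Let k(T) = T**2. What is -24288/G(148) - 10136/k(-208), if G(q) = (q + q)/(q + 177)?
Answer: -5336120479/200096 ≈ -26668.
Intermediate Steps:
G(q) = 2*q/(177 + q) (G(q) = (2*q)/(177 + q) = 2*q/(177 + q))
-24288/G(148) - 10136/k(-208) = -24288/(2*148/(177 + 148)) - 10136/((-208)**2) = -24288/(2*148/325) - 10136/43264 = -24288/(2*148*(1/325)) - 10136*1/43264 = -24288/296/325 - 1267/5408 = -24288*325/296 - 1267/5408 = -986700/37 - 1267/5408 = -5336120479/200096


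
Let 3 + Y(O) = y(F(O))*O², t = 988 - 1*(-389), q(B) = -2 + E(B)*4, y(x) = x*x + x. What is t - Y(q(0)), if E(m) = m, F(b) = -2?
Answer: 1372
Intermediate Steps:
y(x) = x + x² (y(x) = x² + x = x + x²)
q(B) = -2 + 4*B (q(B) = -2 + B*4 = -2 + 4*B)
t = 1377 (t = 988 + 389 = 1377)
Y(O) = -3 + 2*O² (Y(O) = -3 + (-2*(1 - 2))*O² = -3 + (-2*(-1))*O² = -3 + 2*O²)
t - Y(q(0)) = 1377 - (-3 + 2*(-2 + 4*0)²) = 1377 - (-3 + 2*(-2 + 0)²) = 1377 - (-3 + 2*(-2)²) = 1377 - (-3 + 2*4) = 1377 - (-3 + 8) = 1377 - 1*5 = 1377 - 5 = 1372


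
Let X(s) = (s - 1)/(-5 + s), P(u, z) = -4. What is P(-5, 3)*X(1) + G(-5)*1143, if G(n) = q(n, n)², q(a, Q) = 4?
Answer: 18288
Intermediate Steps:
X(s) = (-1 + s)/(-5 + s)
G(n) = 16 (G(n) = 4² = 16)
P(-5, 3)*X(1) + G(-5)*1143 = -4*(-1 + 1)/(-5 + 1) + 16*1143 = -4*0/(-4) + 18288 = -(-1)*0 + 18288 = -4*0 + 18288 = 0 + 18288 = 18288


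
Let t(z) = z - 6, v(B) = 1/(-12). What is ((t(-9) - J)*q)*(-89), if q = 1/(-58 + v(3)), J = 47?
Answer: -66216/697 ≈ -95.001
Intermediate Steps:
v(B) = -1/12
t(z) = -6 + z
q = -12/697 (q = 1/(-58 - 1/12) = 1/(-697/12) = -12/697 ≈ -0.017217)
((t(-9) - J)*q)*(-89) = (((-6 - 9) - 1*47)*(-12/697))*(-89) = ((-15 - 47)*(-12/697))*(-89) = -62*(-12/697)*(-89) = (744/697)*(-89) = -66216/697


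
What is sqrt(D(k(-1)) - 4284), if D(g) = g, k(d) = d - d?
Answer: 6*I*sqrt(119) ≈ 65.452*I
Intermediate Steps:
k(d) = 0
sqrt(D(k(-1)) - 4284) = sqrt(0 - 4284) = sqrt(-4284) = 6*I*sqrt(119)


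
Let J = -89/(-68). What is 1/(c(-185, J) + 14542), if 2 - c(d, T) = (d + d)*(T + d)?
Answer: -34/1816339 ≈ -1.8719e-5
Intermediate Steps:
J = 89/68 (J = -89*(-1/68) = 89/68 ≈ 1.3088)
c(d, T) = 2 - 2*d*(T + d) (c(d, T) = 2 - (d + d)*(T + d) = 2 - 2*d*(T + d))
1/(c(-185, J) + 14542) = 1/((2 - 2*(-185)² - 2*89/68*(-185)) + 14542) = 1/((2 - 2*34225 + 16465/34) + 14542) = 1/((2 - 68450 + 16465/34) + 14542) = 1/(-2310767/34 + 14542) = 1/(-1816339/34) = -34/1816339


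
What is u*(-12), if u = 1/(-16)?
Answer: ¾ ≈ 0.75000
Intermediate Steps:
u = -1/16 ≈ -0.062500
u*(-12) = -1/16*(-12) = ¾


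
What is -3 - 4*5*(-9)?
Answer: 177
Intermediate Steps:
-3 - 4*5*(-9) = -3 - 20*(-9) = -3 + 180 = 177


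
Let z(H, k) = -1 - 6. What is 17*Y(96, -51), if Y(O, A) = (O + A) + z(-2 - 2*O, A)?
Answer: 646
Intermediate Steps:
z(H, k) = -7
Y(O, A) = -7 + A + O (Y(O, A) = (O + A) - 7 = (A + O) - 7 = -7 + A + O)
17*Y(96, -51) = 17*(-7 - 51 + 96) = 17*38 = 646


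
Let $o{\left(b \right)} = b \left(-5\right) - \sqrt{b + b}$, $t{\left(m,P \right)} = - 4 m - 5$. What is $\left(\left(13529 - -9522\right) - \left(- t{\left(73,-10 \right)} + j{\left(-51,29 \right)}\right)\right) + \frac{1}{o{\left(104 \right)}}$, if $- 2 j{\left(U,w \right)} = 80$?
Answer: $\frac{59218807}{2598} + \frac{\sqrt{13}}{67548} \approx 22794.0$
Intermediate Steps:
$j{\left(U,w \right)} = -40$ ($j{\left(U,w \right)} = \left(- \frac{1}{2}\right) 80 = -40$)
$t{\left(m,P \right)} = -5 - 4 m$
$o{\left(b \right)} = - 5 b - \sqrt{2} \sqrt{b}$ ($o{\left(b \right)} = - 5 b - \sqrt{2 b} = - 5 b - \sqrt{2} \sqrt{b}$)
$\left(\left(13529 - -9522\right) - \left(- t{\left(73,-10 \right)} + j{\left(-51,29 \right)}\right)\right) + \frac{1}{o{\left(104 \right)}} = \left(\left(13529 - -9522\right) - 257\right) + \frac{1}{\left(-5\right) 104 - \sqrt{2} \sqrt{104}} = \left(\left(13529 + 9522\right) + \left(\left(-5 - 292\right) + 40\right)\right) + \frac{1}{-520 - \sqrt{2} \cdot 2 \sqrt{26}} = \left(23051 + \left(-297 + 40\right)\right) + \frac{1}{-520 - 4 \sqrt{13}} = \left(23051 - 257\right) + \frac{1}{-520 - 4 \sqrt{13}} = 22794 + \frac{1}{-520 - 4 \sqrt{13}}$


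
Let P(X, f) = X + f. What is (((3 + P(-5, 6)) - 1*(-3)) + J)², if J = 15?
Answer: 484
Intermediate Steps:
(((3 + P(-5, 6)) - 1*(-3)) + J)² = (((3 + (-5 + 6)) - 1*(-3)) + 15)² = (((3 + 1) + 3) + 15)² = ((4 + 3) + 15)² = (7 + 15)² = 22² = 484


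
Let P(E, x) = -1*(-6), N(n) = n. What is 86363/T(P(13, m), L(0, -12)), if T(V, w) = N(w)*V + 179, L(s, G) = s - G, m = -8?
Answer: 86363/251 ≈ 344.08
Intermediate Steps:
P(E, x) = 6
T(V, w) = 179 + V*w (T(V, w) = w*V + 179 = V*w + 179 = 179 + V*w)
86363/T(P(13, m), L(0, -12)) = 86363/(179 + 6*(0 - 1*(-12))) = 86363/(179 + 6*(0 + 12)) = 86363/(179 + 6*12) = 86363/(179 + 72) = 86363/251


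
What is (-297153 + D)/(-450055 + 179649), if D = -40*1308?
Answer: 349473/270406 ≈ 1.2924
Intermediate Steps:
D = -52320
(-297153 + D)/(-450055 + 179649) = (-297153 - 52320)/(-450055 + 179649) = -349473/(-270406) = -349473*(-1/270406) = 349473/270406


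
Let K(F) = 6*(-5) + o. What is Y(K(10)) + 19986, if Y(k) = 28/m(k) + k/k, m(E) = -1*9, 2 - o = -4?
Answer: 179855/9 ≈ 19984.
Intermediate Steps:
o = 6 (o = 2 - 1*(-4) = 2 + 4 = 6)
K(F) = -24 (K(F) = 6*(-5) + 6 = -30 + 6 = -24)
m(E) = -9
Y(k) = -19/9 (Y(k) = 28/(-9) + k/k = 28*(-1/9) + 1 = -28/9 + 1 = -19/9)
Y(K(10)) + 19986 = -19/9 + 19986 = 179855/9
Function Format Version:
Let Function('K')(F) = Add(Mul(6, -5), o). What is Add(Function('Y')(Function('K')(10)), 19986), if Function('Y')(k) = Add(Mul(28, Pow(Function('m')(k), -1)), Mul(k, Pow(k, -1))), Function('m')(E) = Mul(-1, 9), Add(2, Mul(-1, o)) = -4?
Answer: Rational(179855, 9) ≈ 19984.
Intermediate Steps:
o = 6 (o = Add(2, Mul(-1, -4)) = Add(2, 4) = 6)
Function('K')(F) = -24 (Function('K')(F) = Add(Mul(6, -5), 6) = Add(-30, 6) = -24)
Function('m')(E) = -9
Function('Y')(k) = Rational(-19, 9) (Function('Y')(k) = Add(Mul(28, Pow(-9, -1)), Mul(k, Pow(k, -1))) = Add(Mul(28, Rational(-1, 9)), 1) = Add(Rational(-28, 9), 1) = Rational(-19, 9))
Add(Function('Y')(Function('K')(10)), 19986) = Add(Rational(-19, 9), 19986) = Rational(179855, 9)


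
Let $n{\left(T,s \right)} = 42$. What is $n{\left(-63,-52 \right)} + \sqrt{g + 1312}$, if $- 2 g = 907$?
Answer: $42 + \frac{\sqrt{3434}}{2} \approx 71.3$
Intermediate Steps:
$g = - \frac{907}{2}$ ($g = \left(- \frac{1}{2}\right) 907 = - \frac{907}{2} \approx -453.5$)
$n{\left(-63,-52 \right)} + \sqrt{g + 1312} = 42 + \sqrt{- \frac{907}{2} + 1312} = 42 + \sqrt{\frac{1717}{2}} = 42 + \frac{\sqrt{3434}}{2}$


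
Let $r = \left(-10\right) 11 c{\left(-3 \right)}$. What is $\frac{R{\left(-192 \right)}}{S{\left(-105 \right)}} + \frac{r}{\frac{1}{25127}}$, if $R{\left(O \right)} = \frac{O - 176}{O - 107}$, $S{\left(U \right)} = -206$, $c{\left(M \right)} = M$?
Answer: $\frac{11102867482}{1339} \approx 8.2919 \cdot 10^{6}$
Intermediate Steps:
$r = 330$ ($r = \left(-10\right) 11 \left(-3\right) = \left(-110\right) \left(-3\right) = 330$)
$R{\left(O \right)} = \frac{-176 + O}{-107 + O}$
$\frac{R{\left(-192 \right)}}{S{\left(-105 \right)}} + \frac{r}{\frac{1}{25127}} = \frac{\frac{1}{-107 - 192} \left(-176 - 192\right)}{-206} + \frac{330}{\frac{1}{25127}} = \frac{1}{-299} \left(-368\right) \left(- \frac{1}{206}\right) + 330 \frac{1}{\frac{1}{25127}} = \left(- \frac{1}{299}\right) \left(-368\right) \left(- \frac{1}{206}\right) + 330 \cdot 25127 = \frac{16}{13} \left(- \frac{1}{206}\right) + 8291910 = - \frac{8}{1339} + 8291910 = \frac{11102867482}{1339}$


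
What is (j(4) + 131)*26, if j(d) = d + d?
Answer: 3614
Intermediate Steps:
j(d) = 2*d
(j(4) + 131)*26 = (2*4 + 131)*26 = (8 + 131)*26 = 139*26 = 3614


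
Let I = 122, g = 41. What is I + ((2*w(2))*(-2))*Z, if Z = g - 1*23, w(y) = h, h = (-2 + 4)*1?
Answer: -22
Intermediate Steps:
h = 2 (h = 2*1 = 2)
w(y) = 2
Z = 18 (Z = 41 - 1*23 = 41 - 23 = 18)
I + ((2*w(2))*(-2))*Z = 122 + ((2*2)*(-2))*18 = 122 + (4*(-2))*18 = 122 - 8*18 = 122 - 144 = -22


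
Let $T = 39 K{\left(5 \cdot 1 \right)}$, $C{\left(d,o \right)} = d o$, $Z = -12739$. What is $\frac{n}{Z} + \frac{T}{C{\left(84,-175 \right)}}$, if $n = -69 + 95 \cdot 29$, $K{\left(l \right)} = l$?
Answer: $- \frac{2797887}{12484220} \approx -0.22411$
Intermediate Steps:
$n = 2686$ ($n = -69 + 2755 = 2686$)
$T = 195$ ($T = 39 \cdot 5 \cdot 1 = 39 \cdot 5 = 195$)
$\frac{n}{Z} + \frac{T}{C{\left(84,-175 \right)}} = \frac{2686}{-12739} + \frac{195}{84 \left(-175\right)} = 2686 \left(- \frac{1}{12739}\right) + \frac{195}{-14700} = - \frac{2686}{12739} + 195 \left(- \frac{1}{14700}\right) = - \frac{2686}{12739} - \frac{13}{980} = - \frac{2797887}{12484220}$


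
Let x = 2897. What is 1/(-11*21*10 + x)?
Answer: 1/587 ≈ 0.0017036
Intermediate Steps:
1/(-11*21*10 + x) = 1/(-11*21*10 + 2897) = 1/(-231*10 + 2897) = 1/(-2310 + 2897) = 1/587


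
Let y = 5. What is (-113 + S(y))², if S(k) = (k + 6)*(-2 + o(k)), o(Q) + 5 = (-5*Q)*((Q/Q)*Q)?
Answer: 2449225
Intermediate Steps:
o(Q) = -5 - 5*Q² (o(Q) = -5 + (-5*Q)*((Q/Q)*Q) = -5 + (-5*Q)*(1*Q) = -5 + (-5*Q)*Q = -5 - 5*Q²)
S(k) = (-7 - 5*k²)*(6 + k) (S(k) = (k + 6)*(-2 + (-5 - 5*k²)) = (6 + k)*(-7 - 5*k²) = (-7 - 5*k²)*(6 + k))
(-113 + S(y))² = (-113 + (-42 - 30*5² - 7*5 - 5*5³))² = (-113 + (-42 - 30*25 - 35 - 5*125))² = (-113 + (-42 - 750 - 35 - 625))² = (-113 - 1452)² = (-1565)² = 2449225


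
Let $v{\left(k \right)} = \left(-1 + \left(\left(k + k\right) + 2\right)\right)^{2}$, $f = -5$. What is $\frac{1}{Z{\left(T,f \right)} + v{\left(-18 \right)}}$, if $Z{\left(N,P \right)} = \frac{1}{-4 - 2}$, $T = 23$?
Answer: $\frac{6}{7349} \approx 0.00081644$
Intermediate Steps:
$v{\left(k \right)} = \left(1 + 2 k\right)^{2}$ ($v{\left(k \right)} = \left(-1 + \left(2 k + 2\right)\right)^{2} = \left(-1 + \left(2 + 2 k\right)\right)^{2} = \left(1 + 2 k\right)^{2}$)
$Z{\left(N,P \right)} = - \frac{1}{6}$ ($Z{\left(N,P \right)} = \frac{1}{-6} = - \frac{1}{6}$)
$\frac{1}{Z{\left(T,f \right)} + v{\left(-18 \right)}} = \frac{1}{- \frac{1}{6} + \left(1 + 2 \left(-18\right)\right)^{2}} = \frac{1}{- \frac{1}{6} + \left(1 - 36\right)^{2}} = \frac{1}{- \frac{1}{6} + \left(-35\right)^{2}} = \frac{1}{- \frac{1}{6} + 1225} = \frac{1}{\frac{7349}{6}} = \frac{6}{7349}$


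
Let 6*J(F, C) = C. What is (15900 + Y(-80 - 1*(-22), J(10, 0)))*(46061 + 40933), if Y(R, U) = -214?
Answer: 1364587884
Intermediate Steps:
J(F, C) = C/6
(15900 + Y(-80 - 1*(-22), J(10, 0)))*(46061 + 40933) = (15900 - 214)*(46061 + 40933) = 15686*86994 = 1364587884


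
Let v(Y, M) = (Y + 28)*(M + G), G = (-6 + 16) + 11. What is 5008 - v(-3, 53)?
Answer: 3158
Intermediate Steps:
G = 21 (G = 10 + 11 = 21)
v(Y, M) = (21 + M)*(28 + Y) (v(Y, M) = (Y + 28)*(M + 21) = (28 + Y)*(21 + M) = (21 + M)*(28 + Y))
5008 - v(-3, 53) = 5008 - (588 + 21*(-3) + 28*53 + 53*(-3)) = 5008 - (588 - 63 + 1484 - 159) = 5008 - 1*1850 = 5008 - 1850 = 3158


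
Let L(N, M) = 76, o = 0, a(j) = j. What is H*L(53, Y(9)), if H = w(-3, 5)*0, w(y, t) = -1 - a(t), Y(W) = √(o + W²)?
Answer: 0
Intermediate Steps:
Y(W) = √(W²) (Y(W) = √(0 + W²) = √(W²))
w(y, t) = -1 - t
H = 0 (H = (-1 - 1*5)*0 = (-1 - 5)*0 = -6*0 = 0)
H*L(53, Y(9)) = 0*76 = 0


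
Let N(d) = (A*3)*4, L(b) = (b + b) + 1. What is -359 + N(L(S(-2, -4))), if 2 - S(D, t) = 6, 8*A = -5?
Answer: -733/2 ≈ -366.50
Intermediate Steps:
A = -5/8 (A = (⅛)*(-5) = -5/8 ≈ -0.62500)
S(D, t) = -4 (S(D, t) = 2 - 1*6 = 2 - 6 = -4)
L(b) = 1 + 2*b (L(b) = 2*b + 1 = 1 + 2*b)
N(d) = -15/2 (N(d) = -5/8*3*4 = -15/8*4 = -15/2)
-359 + N(L(S(-2, -4))) = -359 - 15/2 = -733/2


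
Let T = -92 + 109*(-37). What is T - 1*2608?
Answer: -6733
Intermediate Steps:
T = -4125 (T = -92 - 4033 = -4125)
T - 1*2608 = -4125 - 1*2608 = -4125 - 2608 = -6733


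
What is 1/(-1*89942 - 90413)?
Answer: -1/180355 ≈ -5.5446e-6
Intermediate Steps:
1/(-1*89942 - 90413) = 1/(-89942 - 90413) = 1/(-180355) = -1/180355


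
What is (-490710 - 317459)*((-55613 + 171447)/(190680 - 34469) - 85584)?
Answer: 10804448851959910/156211 ≈ 6.9166e+10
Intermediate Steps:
(-490710 - 317459)*((-55613 + 171447)/(190680 - 34469) - 85584) = -808169*(115834/156211 - 85584) = -808169*(-13369046390/156211) = 10804448851959910/156211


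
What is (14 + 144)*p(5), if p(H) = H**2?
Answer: 3950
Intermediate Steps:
(14 + 144)*p(5) = (14 + 144)*5**2 = 158*25 = 3950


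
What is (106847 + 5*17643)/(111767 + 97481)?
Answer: 97531/104624 ≈ 0.93221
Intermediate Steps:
(106847 + 5*17643)/(111767 + 97481) = (106847 + 88215)/209248 = 195062*(1/209248) = 97531/104624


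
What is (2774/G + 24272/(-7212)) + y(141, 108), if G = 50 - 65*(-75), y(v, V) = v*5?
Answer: 6235357997/8879775 ≈ 702.20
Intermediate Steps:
y(v, V) = 5*v
G = 4925 (G = 50 + 4875 = 4925)
(2774/G + 24272/(-7212)) + y(141, 108) = (2774/4925 + 24272/(-7212)) + 5*141 = (2774*(1/4925) + 24272*(-1/7212)) + 705 = (2774/4925 - 6068/1803) + 705 = -24883378/8879775 + 705 = 6235357997/8879775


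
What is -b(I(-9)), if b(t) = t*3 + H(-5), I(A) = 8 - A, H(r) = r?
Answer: -46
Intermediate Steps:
b(t) = -5 + 3*t (b(t) = t*3 - 5 = 3*t - 5 = -5 + 3*t)
-b(I(-9)) = -(-5 + 3*(8 - 1*(-9))) = -(-5 + 3*(8 + 9)) = -(-5 + 3*17) = -(-5 + 51) = -1*46 = -46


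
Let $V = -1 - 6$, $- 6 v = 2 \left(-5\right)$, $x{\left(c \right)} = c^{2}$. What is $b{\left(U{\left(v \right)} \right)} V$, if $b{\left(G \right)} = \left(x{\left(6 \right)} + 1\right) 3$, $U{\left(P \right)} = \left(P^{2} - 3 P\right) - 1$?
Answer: $-777$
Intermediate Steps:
$v = \frac{5}{3}$ ($v = - \frac{2 \left(-5\right)}{6} = \left(- \frac{1}{6}\right) \left(-10\right) = \frac{5}{3} \approx 1.6667$)
$U{\left(P \right)} = -1 + P^{2} - 3 P$
$b{\left(G \right)} = 111$ ($b{\left(G \right)} = \left(6^{2} + 1\right) 3 = \left(36 + 1\right) 3 = 37 \cdot 3 = 111$)
$V = -7$ ($V = -1 - 6 = -7$)
$b{\left(U{\left(v \right)} \right)} V = 111 \left(-7\right) = -777$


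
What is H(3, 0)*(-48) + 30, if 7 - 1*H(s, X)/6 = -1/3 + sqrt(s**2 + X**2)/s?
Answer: -1794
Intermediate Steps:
H(s, X) = 44 - 6*sqrt(X**2 + s**2)/s (H(s, X) = 42 - 6*(-1/3 + sqrt(s**2 + X**2)/s) = 42 - 6*(-1*1/3 + sqrt(X**2 + s**2)/s) = 42 - 6*(-1/3 + sqrt(X**2 + s**2)/s) = 42 + (2 - 6*sqrt(X**2 + s**2)/s) = 44 - 6*sqrt(X**2 + s**2)/s)
H(3, 0)*(-48) + 30 = (44 - 6*sqrt(0**2 + 3**2)/3)*(-48) + 30 = (44 - 6*1/3*sqrt(0 + 9))*(-48) + 30 = (44 - 6*1/3*sqrt(9))*(-48) + 30 = (44 - 6*1/3*3)*(-48) + 30 = (44 - 6)*(-48) + 30 = 38*(-48) + 30 = -1824 + 30 = -1794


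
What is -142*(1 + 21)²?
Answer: -68728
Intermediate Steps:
-142*(1 + 21)² = -142*22² = -142*484 = -68728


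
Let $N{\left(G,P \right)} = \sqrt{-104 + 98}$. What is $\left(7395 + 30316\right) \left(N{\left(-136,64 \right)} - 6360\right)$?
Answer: $-239841960 + 37711 i \sqrt{6} \approx -2.3984 \cdot 10^{8} + 92373.0 i$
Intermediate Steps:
$N{\left(G,P \right)} = i \sqrt{6}$ ($N{\left(G,P \right)} = \sqrt{-6} = i \sqrt{6}$)
$\left(7395 + 30316\right) \left(N{\left(-136,64 \right)} - 6360\right) = \left(7395 + 30316\right) \left(i \sqrt{6} - 6360\right) = 37711 \left(-6360 + i \sqrt{6}\right) = -239841960 + 37711 i \sqrt{6}$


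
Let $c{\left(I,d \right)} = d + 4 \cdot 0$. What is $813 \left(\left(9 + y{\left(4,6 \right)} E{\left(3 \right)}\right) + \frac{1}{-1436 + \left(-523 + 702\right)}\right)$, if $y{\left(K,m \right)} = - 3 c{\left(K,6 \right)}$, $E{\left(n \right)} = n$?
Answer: $- \frac{15329386}{419} \approx -36586.0$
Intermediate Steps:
$c{\left(I,d \right)} = d$ ($c{\left(I,d \right)} = d + 0 = d$)
$y{\left(K,m \right)} = -18$ ($y{\left(K,m \right)} = \left(-3\right) 6 = -18$)
$813 \left(\left(9 + y{\left(4,6 \right)} E{\left(3 \right)}\right) + \frac{1}{-1436 + \left(-523 + 702\right)}\right) = 813 \left(\left(9 - 54\right) + \frac{1}{-1436 + \left(-523 + 702\right)}\right) = 813 \left(\left(9 - 54\right) + \frac{1}{-1436 + 179}\right) = 813 \left(-45 + \frac{1}{-1257}\right) = 813 \left(-45 - \frac{1}{1257}\right) = 813 \left(- \frac{56566}{1257}\right) = - \frac{15329386}{419}$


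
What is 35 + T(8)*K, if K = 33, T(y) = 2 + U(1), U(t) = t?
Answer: 134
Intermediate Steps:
T(y) = 3 (T(y) = 2 + 1 = 3)
35 + T(8)*K = 35 + 3*33 = 35 + 99 = 134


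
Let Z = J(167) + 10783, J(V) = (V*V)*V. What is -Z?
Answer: -4668246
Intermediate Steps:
J(V) = V**3 (J(V) = V**2*V = V**3)
Z = 4668246 (Z = 167**3 + 10783 = 4657463 + 10783 = 4668246)
-Z = -1*4668246 = -4668246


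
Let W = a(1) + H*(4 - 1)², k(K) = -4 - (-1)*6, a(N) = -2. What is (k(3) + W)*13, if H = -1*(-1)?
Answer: 117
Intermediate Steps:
k(K) = 2 (k(K) = -4 - 1*(-6) = -4 + 6 = 2)
H = 1
W = 7 (W = -2 + 1*(4 - 1)² = -2 + 1*3² = -2 + 1*9 = -2 + 9 = 7)
(k(3) + W)*13 = (2 + 7)*13 = 9*13 = 117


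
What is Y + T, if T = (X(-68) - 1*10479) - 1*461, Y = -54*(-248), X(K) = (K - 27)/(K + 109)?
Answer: 100437/41 ≈ 2449.7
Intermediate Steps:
X(K) = (-27 + K)/(109 + K)
Y = 13392
T = -448635/41 (T = ((-27 - 68)/(109 - 68) - 1*10479) - 1*461 = (-95/41 - 10479) - 461 = -429734/41 - 461 = -448635/41 ≈ -10942.)
Y + T = 13392 - 448635/41 = 100437/41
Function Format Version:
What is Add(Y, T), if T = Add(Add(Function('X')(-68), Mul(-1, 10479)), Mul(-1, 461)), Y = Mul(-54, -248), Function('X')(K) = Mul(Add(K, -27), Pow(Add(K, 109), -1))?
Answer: Rational(100437, 41) ≈ 2449.7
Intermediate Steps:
Function('X')(K) = Mul(Pow(Add(109, K), -1), Add(-27, K)) (Function('X')(K) = Mul(Add(-27, K), Pow(Add(109, K), -1)) = Mul(Pow(Add(109, K), -1), Add(-27, K)))
Y = 13392
T = Rational(-448635, 41) (T = Add(Add(Mul(Pow(Add(109, -68), -1), Add(-27, -68)), Mul(-1, 10479)), Mul(-1, 461)) = Add(Add(Mul(Pow(41, -1), -95), -10479), -461) = Add(Add(Mul(Rational(1, 41), -95), -10479), -461) = Add(Add(Rational(-95, 41), -10479), -461) = Add(Rational(-429734, 41), -461) = Rational(-448635, 41) ≈ -10942.)
Add(Y, T) = Add(13392, Rational(-448635, 41)) = Rational(100437, 41)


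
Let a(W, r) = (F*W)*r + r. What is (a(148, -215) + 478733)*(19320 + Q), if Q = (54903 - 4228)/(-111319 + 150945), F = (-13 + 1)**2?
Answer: -1570894817866095/19813 ≈ -7.9286e+10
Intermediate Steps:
F = 144 (F = (-12)**2 = 144)
a(W, r) = r + 144*W*r (a(W, r) = (144*W)*r + r = 144*W*r + r = r + 144*W*r)
Q = 50675/39626 ≈ 1.2788
(a(148, -215) + 478733)*(19320 + Q) = (-215*(1 + 144*148) + 478733)*(19320 + 50675/39626) = (-215*(1 + 21312) + 478733)*(765624995/39626) = (-215*21313 + 478733)*(765624995/39626) = (-4582295 + 478733)*(765624995/39626) = -4103562*765624995/39626 = -1570894817866095/19813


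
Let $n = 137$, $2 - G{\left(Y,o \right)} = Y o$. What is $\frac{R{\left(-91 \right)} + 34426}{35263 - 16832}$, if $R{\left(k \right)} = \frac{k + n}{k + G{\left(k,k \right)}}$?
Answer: $\frac{144072787}{77133735} \approx 1.8678$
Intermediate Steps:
$G{\left(Y,o \right)} = 2 - Y o$
$R{\left(k \right)} = \frac{137 + k}{2 + k - k^{2}}$ ($R{\left(k \right)} = \frac{k + 137}{k - \left(-2 + k k\right)} = \frac{137 + k}{k - \left(-2 + k^{2}\right)} = \frac{137 + k}{2 + k - k^{2}}$)
$\frac{R{\left(-91 \right)} + 34426}{35263 - 16832} = \frac{\frac{137 - 91}{2 - 91 - \left(-91\right)^{2}} + 34426}{35263 - 16832} = \frac{\frac{1}{2 - 91 - 8281} \cdot 46 + 34426}{18431} = \left(\frac{1}{2 - 91 - 8281} \cdot 46 + 34426\right) \frac{1}{18431} = \left(\frac{1}{-8370} \cdot 46 + 34426\right) \frac{1}{18431} = \left(\left(- \frac{1}{8370}\right) 46 + 34426\right) \frac{1}{18431} = \left(- \frac{23}{4185} + 34426\right) \frac{1}{18431} = \frac{144072787}{4185} \cdot \frac{1}{18431} = \frac{144072787}{77133735}$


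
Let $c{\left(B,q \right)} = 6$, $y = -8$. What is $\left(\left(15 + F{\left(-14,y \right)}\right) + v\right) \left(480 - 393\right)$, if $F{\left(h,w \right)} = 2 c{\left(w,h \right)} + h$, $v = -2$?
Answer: $957$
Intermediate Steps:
$F{\left(h,w \right)} = 12 + h$ ($F{\left(h,w \right)} = 2 \cdot 6 + h = 12 + h$)
$\left(\left(15 + F{\left(-14,y \right)}\right) + v\right) \left(480 - 393\right) = \left(\left(15 + \left(12 - 14\right)\right) - 2\right) \left(480 - 393\right) = \left(\left(15 - 2\right) - 2\right) 87 = \left(13 - 2\right) 87 = 11 \cdot 87 = 957$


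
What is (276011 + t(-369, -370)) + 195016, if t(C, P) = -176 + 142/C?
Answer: 173743877/369 ≈ 4.7085e+5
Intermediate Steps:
(276011 + t(-369, -370)) + 195016 = (276011 + (-176 + 142/(-369))) + 195016 = (276011 + (-176 + 142*(-1/369))) + 195016 = (276011 + (-176 - 142/369)) + 195016 = (276011 - 65086/369) + 195016 = 101782973/369 + 195016 = 173743877/369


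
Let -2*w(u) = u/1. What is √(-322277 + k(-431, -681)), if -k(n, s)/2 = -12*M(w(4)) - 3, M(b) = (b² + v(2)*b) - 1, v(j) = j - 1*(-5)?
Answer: I*√322535 ≈ 567.92*I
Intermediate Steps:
w(u) = -u/2 (w(u) = -u/(2*1) = -u/2)
v(j) = 5 + j (v(j) = j + 5 = 5 + j)
M(b) = -1 + b² + 7*b (M(b) = (b² + (5 + 2)*b) - 1 = (b² + 7*b) - 1 = -1 + b² + 7*b)
k(n, s) = -258 (k(n, s) = -2*(-12*(-1 + (-½*4)² + 7*(-½*4)) - 3) = -2*(-12*(-1 + (-2)² + 7*(-2)) - 3) = -2*(-12*(-1 + 4 - 14) - 3) = -2*(-12*(-11) - 3) = -2*(132 - 3) = -2*129 = -258)
√(-322277 + k(-431, -681)) = √(-322277 - 258) = √(-322535) = I*√322535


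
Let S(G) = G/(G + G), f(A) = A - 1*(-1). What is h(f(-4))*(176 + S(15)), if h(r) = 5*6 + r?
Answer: 9531/2 ≈ 4765.5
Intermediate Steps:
f(A) = 1 + A (f(A) = A + 1 = 1 + A)
h(r) = 30 + r
S(G) = ½ (S(G) = G/((2*G)) = (1/(2*G))*G = ½)
h(f(-4))*(176 + S(15)) = (30 + (1 - 4))*(176 + ½) = (30 - 3)*(353/2) = 27*(353/2) = 9531/2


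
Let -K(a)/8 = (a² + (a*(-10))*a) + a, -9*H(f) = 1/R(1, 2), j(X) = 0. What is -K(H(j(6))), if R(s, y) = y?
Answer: -⅔ ≈ -0.66667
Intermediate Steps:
H(f) = -1/18 (H(f) = -⅑/2 = -⅑*½ = -1/18)
K(a) = -8*a + 72*a² (K(a) = -8*((a² + (a*(-10))*a) + a) = -8*((a² + (-10*a)*a) + a) = -8*((a² - 10*a²) + a) = -8*(-9*a² + a) = -8*(a - 9*a²) = -8*a + 72*a²)
-K(H(j(6))) = -8*(-1)*(-1 + 9*(-1/18))/18 = -8*(-1)*(-1 - ½)/18 = -8*(-1)*(-3)/(18*2) = -1*⅔ = -⅔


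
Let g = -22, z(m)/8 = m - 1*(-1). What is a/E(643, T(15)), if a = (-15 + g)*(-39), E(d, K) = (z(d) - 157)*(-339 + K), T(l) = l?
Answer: -13/14580 ≈ -0.00089163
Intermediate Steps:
z(m) = 8 + 8*m (z(m) = 8*(m - 1*(-1)) = 8*(m + 1) = 8*(1 + m) = 8 + 8*m)
E(d, K) = (-339 + K)*(-149 + 8*d) (E(d, K) = ((8 + 8*d) - 157)*(-339 + K) = (-149 + 8*d)*(-339 + K) = (-339 + K)*(-149 + 8*d))
a = 1443 (a = (-15 - 22)*(-39) = -37*(-39) = 1443)
a/E(643, T(15)) = 1443/(50511 - 2712*643 - 149*15 + 8*15*643) = 1443/(50511 - 1743816 - 2235 + 77160) = 1443/(-1618380) = 1443*(-1/1618380) = -13/14580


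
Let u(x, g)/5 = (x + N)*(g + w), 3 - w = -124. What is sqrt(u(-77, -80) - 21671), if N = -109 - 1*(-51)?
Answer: 2*I*sqrt(13349) ≈ 231.08*I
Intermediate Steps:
w = 127 (w = 3 - 1*(-124) = 3 + 124 = 127)
N = -58 (N = -109 + 51 = -58)
u(x, g) = 5*(-58 + x)*(127 + g) (u(x, g) = 5*((x - 58)*(g + 127)) = 5*((-58 + x)*(127 + g)) = 5*(-58 + x)*(127 + g))
sqrt(u(-77, -80) - 21671) = sqrt((-36830 - 290*(-80) + 635*(-77) + 5*(-80)*(-77)) - 21671) = sqrt((-36830 + 23200 - 48895 + 30800) - 21671) = sqrt(-31725 - 21671) = sqrt(-53396) = 2*I*sqrt(13349)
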